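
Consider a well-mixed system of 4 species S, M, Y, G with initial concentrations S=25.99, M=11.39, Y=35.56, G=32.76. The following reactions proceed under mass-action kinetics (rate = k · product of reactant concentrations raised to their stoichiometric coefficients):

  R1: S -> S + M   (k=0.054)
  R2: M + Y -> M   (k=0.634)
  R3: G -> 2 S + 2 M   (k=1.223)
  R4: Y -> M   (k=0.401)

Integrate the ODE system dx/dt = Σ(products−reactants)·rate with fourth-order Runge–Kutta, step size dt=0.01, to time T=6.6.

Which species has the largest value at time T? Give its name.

RK4 with dt=0.01: 660 steps to T=6.6. Trajectory (selected grid times):
t=0.00: S=25.99 M=11.39 Y=35.56 G=32.76
t=0.73: S=64.68 M=53.22 Y=0.00 G=13.42
t=1.47: S=80.66 M=72.15 Y=0.00 G=5.43
t=2.20: S=87.07 M=81.89 Y=0.00 G=2.22
t=2.93: S=89.69 M=88.00 Y=0.00 G=0.91
t=3.67: S=90.77 M=92.69 Y=0.00 G=0.37
t=4.40: S=91.21 M=96.72 Y=0.00 G=0.15
t=5.13: S=91.39 M=100.49 Y=0.00 G=0.06
t=5.87: S=91.46 M=104.22 Y=0.00 G=0.02
t=6.60: S=91.49 M=107.86 Y=0.00 G=0.01
At T=6.6: S=91.49 M=107.86 Y=0.00 G=0.01; the largest is M.

Dominant species at T: M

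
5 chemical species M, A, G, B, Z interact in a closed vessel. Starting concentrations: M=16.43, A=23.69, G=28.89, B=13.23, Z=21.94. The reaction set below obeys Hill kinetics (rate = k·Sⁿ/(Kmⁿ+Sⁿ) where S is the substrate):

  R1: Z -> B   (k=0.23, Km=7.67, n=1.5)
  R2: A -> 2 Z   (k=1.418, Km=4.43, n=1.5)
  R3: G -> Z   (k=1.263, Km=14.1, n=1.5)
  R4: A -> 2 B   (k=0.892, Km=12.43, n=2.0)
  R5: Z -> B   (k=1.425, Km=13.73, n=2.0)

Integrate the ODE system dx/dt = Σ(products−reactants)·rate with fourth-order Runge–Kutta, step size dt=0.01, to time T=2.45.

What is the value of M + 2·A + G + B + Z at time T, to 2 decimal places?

Check how each reaction changes W = M + 2·A + G + B + Z (weight of products minus weight of reactants):
R1: Z -> B: (1·1) − (1·1) = 1 − 1 = 0
R2: A -> 2 Z: (1·2) − (2·1) = 2 − 2 = 0
R3: G -> Z: (1·1) − (1·1) = 1 − 1 = 0
R4: A -> 2 B: (1·2) − (2·1) = 2 − 2 = 0
R5: Z -> B: (1·1) − (1·1) = 1 − 1 = 0
Every reaction leaves W unchanged, so W is conserved and no simulation is needed: W(T) = W(0) = 16.43 + 2·23.69 + 28.89 + 13.23 + 21.94 = 127.87

Value at T = 127.87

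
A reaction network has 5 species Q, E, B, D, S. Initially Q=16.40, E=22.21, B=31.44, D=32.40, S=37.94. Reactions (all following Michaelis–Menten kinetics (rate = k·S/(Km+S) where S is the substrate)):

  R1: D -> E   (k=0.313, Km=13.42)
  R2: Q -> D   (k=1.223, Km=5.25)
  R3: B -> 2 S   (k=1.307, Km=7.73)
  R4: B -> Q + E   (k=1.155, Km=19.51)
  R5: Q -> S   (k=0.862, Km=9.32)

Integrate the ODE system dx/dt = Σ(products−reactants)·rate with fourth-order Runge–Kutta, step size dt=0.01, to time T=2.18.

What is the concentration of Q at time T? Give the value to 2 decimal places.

Q at T = 14.75

RK4 with dt=0.01: 218 steps to T=2.18. Trajectory (selected grid times):
t=0.00: Q=16.40 E=22.21 B=31.44 D=32.40 S=37.94
t=0.24: Q=16.22 E=22.43 B=31.02 D=32.57 S=38.57
t=0.48: Q=16.03 E=22.66 B=30.60 D=32.74 S=39.21
t=0.73: Q=15.84 E=22.89 B=30.16 D=32.91 S=39.86
t=0.97: Q=15.66 E=23.11 B=29.74 D=33.08 S=40.49
t=1.21: Q=15.48 E=23.33 B=29.33 D=33.24 S=41.12
t=1.45: Q=15.30 E=23.55 B=28.91 D=33.41 S=41.74
t=1.70: Q=15.11 E=23.78 B=28.49 D=33.58 S=42.39
t=1.94: Q=14.93 E=23.99 B=28.07 D=33.74 S=43.01
t=2.18: Q=14.75 E=24.21 B=27.67 D=33.91 S=43.63
Read off Q at T=2.18: 14.75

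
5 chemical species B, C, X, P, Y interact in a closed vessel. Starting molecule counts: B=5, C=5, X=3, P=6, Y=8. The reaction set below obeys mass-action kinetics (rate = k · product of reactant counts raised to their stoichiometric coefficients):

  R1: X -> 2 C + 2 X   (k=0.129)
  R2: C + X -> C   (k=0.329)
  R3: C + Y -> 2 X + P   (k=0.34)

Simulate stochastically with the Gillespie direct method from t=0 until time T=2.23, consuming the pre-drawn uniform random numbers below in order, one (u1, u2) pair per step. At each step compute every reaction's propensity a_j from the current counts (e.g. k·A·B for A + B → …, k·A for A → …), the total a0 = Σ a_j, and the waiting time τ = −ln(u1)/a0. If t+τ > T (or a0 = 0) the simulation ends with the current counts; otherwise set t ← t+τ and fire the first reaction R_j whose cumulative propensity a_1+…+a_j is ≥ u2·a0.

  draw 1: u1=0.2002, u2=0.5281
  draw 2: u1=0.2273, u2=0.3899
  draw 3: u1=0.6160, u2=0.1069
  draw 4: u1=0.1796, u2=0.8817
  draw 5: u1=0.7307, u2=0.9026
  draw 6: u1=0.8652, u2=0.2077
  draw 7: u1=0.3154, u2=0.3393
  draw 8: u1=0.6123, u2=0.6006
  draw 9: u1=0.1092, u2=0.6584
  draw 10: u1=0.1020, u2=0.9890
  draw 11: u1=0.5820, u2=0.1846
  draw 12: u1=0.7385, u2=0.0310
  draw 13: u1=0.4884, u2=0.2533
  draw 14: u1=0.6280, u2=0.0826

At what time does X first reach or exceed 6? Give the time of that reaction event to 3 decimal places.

Threshold first reached at t = 0.356

t=0.000: B=5 C=5 X=3 P=6 Y=8
Draw 1: a1=0.387, a2=4.935, a3=13.600, a0=18.922; τ=−ln(0.2002)/18.922=0.085 → t=0.085; u2·a0=0.5281·18.922=9.993; a1+a2=5.322 < 9.993 ≤ a1+…+a3=18.922 → R3 fires; B=5 C=4 X=5 P=7 Y=7
Draw 2: a1=0.645, a2=6.580, a3=9.520, a0=16.745; τ=−ln(0.2273)/16.745=0.088 → t=0.173; u2·a0=0.3899·16.745=6.529; a1=0.645 < 6.529 ≤ a1+a2=7.225 → R2 fires; B=5 C=4 X=4 P=7 Y=7
Draw 3: a1=0.516, a2=5.264, a3=9.520, a0=15.300; τ=−ln(0.6160)/15.300=0.032 → t=0.205; u2·a0=0.1069·15.300=1.636; a1=0.516 < 1.636 ≤ a1+a2=5.780 → R2 fires; B=5 C=4 X=3 P=7 Y=7
Draw 4: a1=0.387, a2=3.948, a3=9.520, a0=13.855; τ=−ln(0.1796)/13.855=0.124 → t=0.329; u2·a0=0.8817·13.855=12.216; a1+a2=4.335 < 12.216 ≤ a1+…+a3=13.855 → R3 fires; B=5 C=3 X=5 P=8 Y=6
Draw 5: a1=0.645, a2=4.935, a3=6.120, a0=11.700; τ=−ln(0.7307)/11.700=0.027 → t=0.356; u2·a0=0.9026·11.700=10.560; a1+a2=5.580 < 10.560 ≤ a1+…+a3=11.700 → R3 fires; B=5 C=2 X=7 P=9 Y=5
Draw 6: a1=0.903, a2=4.606, a3=3.400, a0=8.909; τ=−ln(0.8652)/8.909=0.016 → t=0.372; u2·a0=0.2077·8.909=1.850; a1=0.903 < 1.850 ≤ a1+a2=5.509 → R2 fires; B=5 C=2 X=6 P=9 Y=5
Draw 7: a1=0.774, a2=3.948, a3=3.400, a0=8.122; τ=−ln(0.3154)/8.122=0.142 → t=0.514; u2·a0=0.3393·8.122=2.756; a1=0.774 < 2.756 ≤ a1+a2=4.722 → R2 fires; B=5 C=2 X=5 P=9 Y=5
Draw 8: a1=0.645, a2=3.290, a3=3.400, a0=7.335; τ=−ln(0.6123)/7.335=0.067 → t=0.581; u2·a0=0.6006·7.335=4.405; a1+a2=3.935 < 4.405 ≤ a1+…+a3=7.335 → R3 fires; B=5 C=1 X=7 P=10 Y=4
Draw 9: a1=0.903, a2=2.303, a3=1.360, a0=4.566; τ=−ln(0.1092)/4.566=0.485 → t=1.066; u2·a0=0.6584·4.566=3.006; a1=0.903 < 3.006 ≤ a1+a2=3.206 → R2 fires; B=5 C=1 X=6 P=10 Y=4
Draw 10: a1=0.774, a2=1.974, a3=1.360, a0=4.108; τ=−ln(0.1020)/4.108=0.556 → t=1.622; u2·a0=0.9890·4.108=4.063; a1+a2=2.748 < 4.063 ≤ a1+…+a3=4.108 → R3 fires; B=5 C=0 X=8 P=11 Y=3
Draw 11: a1=1.032, a2=0.000, a3=0.000, a0=1.032; τ=−ln(0.5820)/1.032=0.525 → t=2.146; u2·a0=0.1846·1.032=0.191 ≤ a1=1.032 → R1 fires; B=5 C=2 X=9 P=11 Y=3
Draw 12: a1=1.161, a2=5.922, a3=2.040, a0=9.123; τ=−ln(0.7385)/9.123=0.033 → t=2.180; u2·a0=0.0310·9.123=0.283 ≤ a1=1.161 → R1 fires; B=5 C=4 X=10 P=11 Y=3
Draw 13: a1=1.290, a2=13.160, a3=4.080, a0=18.530; τ=−ln(0.4884)/18.530=0.039 → t=2.218; u2·a0=0.2533·18.530=4.694; a1=1.290 < 4.694 ≤ a1+a2=14.450 → R2 fires; B=5 C=4 X=9 P=11 Y=3
Draw 14: a1=1.161, a2=11.844, a3=4.080, a0=17.085; τ=−ln(0.6280)/17.085=0.027 → t=2.245 > T=2.23: stop.
X first becomes ≥ 6 when it reaches 7 at the event at t=0.356.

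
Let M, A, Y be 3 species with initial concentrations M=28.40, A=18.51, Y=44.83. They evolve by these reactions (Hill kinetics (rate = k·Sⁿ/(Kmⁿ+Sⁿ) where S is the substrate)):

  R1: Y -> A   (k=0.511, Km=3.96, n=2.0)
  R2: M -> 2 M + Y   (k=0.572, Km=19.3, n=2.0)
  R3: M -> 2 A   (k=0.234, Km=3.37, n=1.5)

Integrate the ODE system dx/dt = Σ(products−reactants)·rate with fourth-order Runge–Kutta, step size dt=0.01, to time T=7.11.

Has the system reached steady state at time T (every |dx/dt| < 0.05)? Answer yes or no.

RK4 with dt=0.01: 711 steps to T=7.11. Trajectory (selected grid times):
t=0.00: M=28.40 A=18.51 Y=44.83
t=0.79: M=28.53 A=19.27 Y=44.74
t=1.58: M=28.66 A=20.02 Y=44.65
t=2.37: M=28.80 A=20.78 Y=44.56
t=3.16: M=28.93 A=21.53 Y=44.47
t=3.95: M=29.07 A=22.29 Y=44.38
t=4.74: M=29.20 A=23.05 Y=44.30
t=5.53: M=29.34 A=23.80 Y=44.21
t=6.32: M=29.48 A=24.56 Y=44.13
t=7.11: M=29.62 A=25.32 Y=44.04
Rates at T: R1=0.5069, R2=0.4015, R3=0.2254
dx/dt at T (Σ net stoichiometry × rate): M=+0.1762, A=+0.9576, Y=-0.1054
Largest |dx/dt| is |+0.9576| (A) ≥ 0.05 → not steady.

Steady state at T: no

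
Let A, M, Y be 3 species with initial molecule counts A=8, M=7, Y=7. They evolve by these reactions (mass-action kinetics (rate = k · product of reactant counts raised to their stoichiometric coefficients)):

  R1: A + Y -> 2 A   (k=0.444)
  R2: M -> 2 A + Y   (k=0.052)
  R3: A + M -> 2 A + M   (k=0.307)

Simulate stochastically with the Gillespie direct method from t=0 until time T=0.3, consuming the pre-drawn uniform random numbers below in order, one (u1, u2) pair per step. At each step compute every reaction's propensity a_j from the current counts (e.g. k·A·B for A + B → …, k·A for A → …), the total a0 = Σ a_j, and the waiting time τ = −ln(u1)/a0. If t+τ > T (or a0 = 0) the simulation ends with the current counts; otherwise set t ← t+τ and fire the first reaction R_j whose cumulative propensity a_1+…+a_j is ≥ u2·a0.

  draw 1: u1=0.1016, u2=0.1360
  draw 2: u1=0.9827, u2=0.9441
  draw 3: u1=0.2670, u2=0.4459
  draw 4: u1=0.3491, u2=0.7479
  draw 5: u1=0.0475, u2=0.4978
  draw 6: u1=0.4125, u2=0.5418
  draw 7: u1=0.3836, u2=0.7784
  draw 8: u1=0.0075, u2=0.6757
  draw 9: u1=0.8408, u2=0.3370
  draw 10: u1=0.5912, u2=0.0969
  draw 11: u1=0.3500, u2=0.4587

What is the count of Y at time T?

t=0.000: A=8 M=7 Y=7
Draw 1: a1=24.864, a2=0.364, a3=17.192, a0=42.420; τ=−ln(0.1016)/42.420=0.054 → t=0.054; u2·a0=0.1360·42.420=5.769 ≤ a1=24.864 → R1 fires; A=9 M=7 Y=6
Draw 2: a1=23.976, a2=0.364, a3=19.341, a0=43.681; τ=−ln(0.9827)/43.681=0.000 → t=0.054; u2·a0=0.9441·43.681=41.239; a1+a2=24.340 < 41.239 ≤ a1+…+a3=43.681 → R3 fires; A=10 M=7 Y=6
Draw 3: a1=26.640, a2=0.364, a3=21.490, a0=48.494; τ=−ln(0.2670)/48.494=0.027 → t=0.082; u2·a0=0.4459·48.494=21.623 ≤ a1=26.640 → R1 fires; A=11 M=7 Y=5
Draw 4: a1=24.420, a2=0.364, a3=23.639, a0=48.423; τ=−ln(0.3491)/48.423=0.022 → t=0.103; u2·a0=0.7479·48.423=36.216; a1+a2=24.784 < 36.216 ≤ a1+…+a3=48.423 → R3 fires; A=12 M=7 Y=5
Draw 5: a1=26.640, a2=0.364, a3=25.788, a0=52.792; τ=−ln(0.0475)/52.792=0.058 → t=0.161; u2·a0=0.4978·52.792=26.280 ≤ a1=26.640 → R1 fires; A=13 M=7 Y=4
Draw 6: a1=23.088, a2=0.364, a3=27.937, a0=51.389; τ=−ln(0.4125)/51.389=0.017 → t=0.178; u2·a0=0.5418·51.389=27.843; a1+a2=23.452 < 27.843 ≤ a1+…+a3=51.389 → R3 fires; A=14 M=7 Y=4
Draw 7: a1=24.864, a2=0.364, a3=30.086, a0=55.314; τ=−ln(0.3836)/55.314=0.017 → t=0.196; u2·a0=0.7784·55.314=43.056; a1+a2=25.228 < 43.056 ≤ a1+…+a3=55.314 → R3 fires; A=15 M=7 Y=4
Draw 8: a1=26.640, a2=0.364, a3=32.235, a0=59.239; τ=−ln(0.0075)/59.239=0.083 → t=0.278; u2·a0=0.6757·59.239=40.028; a1+a2=27.004 < 40.028 ≤ a1+…+a3=59.239 → R3 fires; A=16 M=7 Y=4
Draw 9: a1=28.416, a2=0.364, a3=34.384, a0=63.164; τ=−ln(0.8408)/63.164=0.003 → t=0.281; u2·a0=0.3370·63.164=21.286 ≤ a1=28.416 → R1 fires; A=17 M=7 Y=3
Draw 10: a1=22.644, a2=0.364, a3=36.533, a0=59.541; τ=−ln(0.5912)/59.541=0.009 → t=0.290; u2·a0=0.0969·59.541=5.770 ≤ a1=22.644 → R1 fires; A=18 M=7 Y=2
Draw 11: a1=15.984, a2=0.364, a3=38.682, a0=55.030; τ=−ln(0.3500)/55.030=0.019 → t=0.309 > T=0.3: stop.
Read off Y at T=0.3: 2

Y at T = 2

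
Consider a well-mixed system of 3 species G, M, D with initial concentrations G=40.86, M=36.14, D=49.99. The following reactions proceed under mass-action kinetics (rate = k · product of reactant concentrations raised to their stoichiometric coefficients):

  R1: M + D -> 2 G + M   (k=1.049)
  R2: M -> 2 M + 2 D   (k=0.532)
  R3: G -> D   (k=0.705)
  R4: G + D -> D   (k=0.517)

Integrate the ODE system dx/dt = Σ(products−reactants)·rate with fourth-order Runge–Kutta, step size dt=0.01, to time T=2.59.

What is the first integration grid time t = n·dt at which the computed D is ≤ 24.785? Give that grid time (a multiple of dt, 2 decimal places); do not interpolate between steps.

Threshold first reached at t = 0.02

RK4 with dt=0.01: 259 steps to T=2.59. Trajectory (selected grid times):
t=0.00: G=40.86 M=36.14 D=49.99
t=0.01: G=61.22 M=36.33 D=34.82
t=0.02: G=72.95 M=36.53 D=24.48
t=0.29: G=98.52 M=42.17 D=2.59
t=0.58: G=108.59 M=49.20 D=2.50
t=0.86: G=121.84 M=57.11 D=2.45
t=1.15: G=139.14 M=66.63 D=2.42
t=1.44: G=160.24 M=77.75 D=2.40
t=1.73: G=185.50 M=90.72 D=2.39
t=2.01: G=214.29 M=105.29 D=2.38
t=2.30: G=249.31 M=122.85 D=2.38
t=2.59: G=290.38 M=143.35 D=2.38
D(0.01)=34.815 > 24.785 but D(0.02)=24.480 ≤ 24.785, so the first grid time is t=0.02.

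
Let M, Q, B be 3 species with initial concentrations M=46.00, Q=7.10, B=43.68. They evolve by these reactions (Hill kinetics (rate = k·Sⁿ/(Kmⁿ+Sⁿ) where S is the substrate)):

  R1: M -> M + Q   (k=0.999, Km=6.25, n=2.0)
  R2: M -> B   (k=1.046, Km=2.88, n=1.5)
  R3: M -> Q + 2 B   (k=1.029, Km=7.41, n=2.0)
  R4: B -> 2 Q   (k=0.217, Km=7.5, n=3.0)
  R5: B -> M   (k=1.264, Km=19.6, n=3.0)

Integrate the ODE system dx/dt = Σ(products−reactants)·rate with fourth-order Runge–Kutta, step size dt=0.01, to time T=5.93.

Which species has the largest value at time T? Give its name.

Dominant species at T: B

RK4 with dt=0.01: 593 steps to T=5.93. Trajectory (selected grid times):
t=0.00: M=46.00 Q=7.10 B=43.68
t=0.66: M=45.43 Q=8.69 B=44.77
t=1.32: M=44.86 Q=10.29 B=45.86
t=1.98: M=44.29 Q=11.88 B=46.94
t=2.64: M=43.73 Q=13.47 B=48.02
t=3.29: M=43.19 Q=15.04 B=49.08
t=3.95: M=42.63 Q=16.63 B=50.15
t=4.61: M=42.08 Q=18.22 B=51.21
t=5.27: M=41.54 Q=19.81 B=52.27
t=5.93: M=41.00 Q=21.40 B=53.33
At T=5.93: M=41.00 Q=21.40 B=53.33; the largest is B.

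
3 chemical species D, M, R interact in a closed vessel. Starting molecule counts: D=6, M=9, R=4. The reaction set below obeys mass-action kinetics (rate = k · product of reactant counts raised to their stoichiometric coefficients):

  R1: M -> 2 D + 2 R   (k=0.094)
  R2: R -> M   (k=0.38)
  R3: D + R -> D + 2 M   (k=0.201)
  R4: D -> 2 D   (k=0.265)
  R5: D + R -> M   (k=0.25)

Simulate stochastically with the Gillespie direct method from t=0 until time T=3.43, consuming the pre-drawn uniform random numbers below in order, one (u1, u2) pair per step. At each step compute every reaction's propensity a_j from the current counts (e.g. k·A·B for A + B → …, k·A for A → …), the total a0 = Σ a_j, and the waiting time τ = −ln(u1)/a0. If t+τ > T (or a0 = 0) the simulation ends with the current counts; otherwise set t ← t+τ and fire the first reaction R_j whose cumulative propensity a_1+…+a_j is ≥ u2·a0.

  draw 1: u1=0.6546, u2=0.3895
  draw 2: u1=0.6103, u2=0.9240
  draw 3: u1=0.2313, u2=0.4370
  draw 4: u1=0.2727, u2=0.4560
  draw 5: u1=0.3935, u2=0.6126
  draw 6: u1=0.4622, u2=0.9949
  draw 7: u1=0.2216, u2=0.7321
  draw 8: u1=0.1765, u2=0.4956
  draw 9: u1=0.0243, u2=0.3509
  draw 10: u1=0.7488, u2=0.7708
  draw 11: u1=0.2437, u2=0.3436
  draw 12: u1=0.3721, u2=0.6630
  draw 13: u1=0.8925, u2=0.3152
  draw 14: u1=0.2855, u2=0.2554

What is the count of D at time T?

D at T = 13

t=0.000: D=6 M=9 R=4
Draw 1: a1=0.846, a2=1.520, a3=4.824, a4=1.590, a5=6.000, a0=14.780; τ=−ln(0.6546)/14.780=0.029 → t=0.029; u2·a0=0.3895·14.780=5.757; a1+a2=2.366 < 5.757 ≤ a1+…+a3=7.190 → R3 fires; D=6 M=11 R=3
Draw 2: a1=1.034, a2=1.140, a3=3.618, a4=1.590, a5=4.500, a0=11.882; τ=−ln(0.6103)/11.882=0.042 → t=0.070; u2·a0=0.9240·11.882=10.979; a1+…+a4=7.382 < 10.979 ≤ a1+…+a5=11.882 → R5 fires; D=5 M=12 R=2
Draw 3: a1=1.128, a2=0.760, a3=2.010, a4=1.325, a5=2.500, a0=7.723; τ=−ln(0.2313)/7.723=0.190 → t=0.260; u2·a0=0.4370·7.723=3.375; a1+a2=1.888 < 3.375 ≤ a1+…+a3=3.898 → R3 fires; D=5 M=14 R=1
Draw 4: a1=1.316, a2=0.380, a3=1.005, a4=1.325, a5=1.250, a0=5.276; τ=−ln(0.2727)/5.276=0.246 → t=0.506; u2·a0=0.4560·5.276=2.406; a1+a2=1.696 < 2.406 ≤ a1+…+a3=2.701 → R3 fires; D=5 M=16 R=0
Draw 5: a1=1.504, a2=0.000, a3=0.000, a4=1.325, a5=0.000, a0=2.829; τ=−ln(0.3935)/2.829=0.330 → t=0.836; u2·a0=0.6126·2.829=1.733; a1+…+a3=1.504 < 1.733 ≤ a1+…+a4=2.829 → R4 fires; D=6 M=16 R=0
Draw 6: a1=1.504, a2=0.000, a3=0.000, a4=1.590, a5=0.000, a0=3.094; τ=−ln(0.4622)/3.094=0.249 → t=1.085; u2·a0=0.9949·3.094=3.078; a1+…+a3=1.504 < 3.078 ≤ a1+…+a4=3.094 → R4 fires; D=7 M=16 R=0
Draw 7: a1=1.504, a2=0.000, a3=0.000, a4=1.855, a5=0.000, a0=3.359; τ=−ln(0.2216)/3.359=0.449 → t=1.534; u2·a0=0.7321·3.359=2.459; a1+…+a3=1.504 < 2.459 ≤ a1+…+a4=3.359 → R4 fires; D=8 M=16 R=0
Draw 8: a1=1.504, a2=0.000, a3=0.000, a4=2.120, a5=0.000, a0=3.624; τ=−ln(0.1765)/3.624=0.479 → t=2.012; u2·a0=0.4956·3.624=1.796; a1+…+a3=1.504 < 1.796 ≤ a1+…+a4=3.624 → R4 fires; D=9 M=16 R=0
Draw 9: a1=1.504, a2=0.000, a3=0.000, a4=2.385, a5=0.000, a0=3.889; τ=−ln(0.0243)/3.889=0.956 → t=2.968; u2·a0=0.3509·3.889=1.365 ≤ a1=1.504 → R1 fires; D=11 M=15 R=2
Draw 10: a1=1.410, a2=0.760, a3=4.422, a4=2.915, a5=5.500, a0=15.007; τ=−ln(0.7488)/15.007=0.019 → t=2.988; u2·a0=0.7708·15.007=11.567; a1+…+a4=9.507 < 11.567 ≤ a1+…+a5=15.007 → R5 fires; D=10 M=16 R=1
Draw 11: a1=1.504, a2=0.380, a3=2.010, a4=2.650, a5=2.500, a0=9.044; τ=−ln(0.2437)/9.044=0.156 → t=3.144; u2·a0=0.3436·9.044=3.108; a1+a2=1.884 < 3.108 ≤ a1+…+a3=3.894 → R3 fires; D=10 M=18 R=0
Draw 12: a1=1.692, a2=0.000, a3=0.000, a4=2.650, a5=0.000, a0=4.342; τ=−ln(0.3721)/4.342=0.228 → t=3.371; u2·a0=0.6630·4.342=2.879; a1+…+a3=1.692 < 2.879 ≤ a1+…+a4=4.342 → R4 fires; D=11 M=18 R=0
Draw 13: a1=1.692, a2=0.000, a3=0.000, a4=2.915, a5=0.000, a0=4.607; τ=−ln(0.8925)/4.607=0.025 → t=3.396; u2·a0=0.3152·4.607=1.452 ≤ a1=1.692 → R1 fires; D=13 M=17 R=2
Draw 14: a1=1.598, a2=0.760, a3=5.226, a4=3.445, a5=6.500, a0=17.529; τ=−ln(0.2855)/17.529=0.072 → t=3.468 > T=3.43: stop.
Read off D at T=3.43: 13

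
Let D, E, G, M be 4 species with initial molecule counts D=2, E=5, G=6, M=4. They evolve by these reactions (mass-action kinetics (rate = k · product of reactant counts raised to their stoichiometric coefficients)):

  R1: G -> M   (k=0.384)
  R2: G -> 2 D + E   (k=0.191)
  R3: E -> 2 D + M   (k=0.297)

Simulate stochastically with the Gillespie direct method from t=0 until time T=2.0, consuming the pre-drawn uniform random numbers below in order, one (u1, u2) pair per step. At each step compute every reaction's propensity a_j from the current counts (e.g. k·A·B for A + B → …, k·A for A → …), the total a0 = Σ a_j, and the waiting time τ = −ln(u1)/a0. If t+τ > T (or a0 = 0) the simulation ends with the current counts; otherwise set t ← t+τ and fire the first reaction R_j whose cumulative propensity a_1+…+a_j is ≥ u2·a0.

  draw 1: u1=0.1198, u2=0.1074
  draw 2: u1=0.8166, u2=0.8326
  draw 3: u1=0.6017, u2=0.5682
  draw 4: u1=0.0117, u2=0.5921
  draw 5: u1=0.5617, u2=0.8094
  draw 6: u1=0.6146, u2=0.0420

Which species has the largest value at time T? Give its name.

t=0.000: D=2 E=5 G=6 M=4
Draw 1: a1=2.304, a2=1.146, a3=1.485, a0=4.935; τ=−ln(0.1198)/4.935=0.430 → t=0.430; u2·a0=0.1074·4.935=0.530 ≤ a1=2.304 → R1 fires; D=2 E=5 G=5 M=5
Draw 2: a1=1.920, a2=0.955, a3=1.485, a0=4.360; τ=−ln(0.8166)/4.360=0.046 → t=0.476; u2·a0=0.8326·4.360=3.630; a1+a2=2.875 < 3.630 ≤ a1+…+a3=4.360 → R3 fires; D=4 E=4 G=5 M=6
Draw 3: a1=1.920, a2=0.955, a3=1.188, a0=4.063; τ=−ln(0.6017)/4.063=0.125 → t=0.601; u2·a0=0.5682·4.063=2.309; a1=1.920 < 2.309 ≤ a1+a2=2.875 → R2 fires; D=6 E=5 G=4 M=6
Draw 4: a1=1.536, a2=0.764, a3=1.485, a0=3.785; τ=−ln(0.0117)/3.785=1.175 → t=1.777; u2·a0=0.5921·3.785=2.241; a1=1.536 < 2.241 ≤ a1+a2=2.300 → R2 fires; D=8 E=6 G=3 M=6
Draw 5: a1=1.152, a2=0.573, a3=1.782, a0=3.507; τ=−ln(0.5617)/3.507=0.164 → t=1.941; u2·a0=0.8094·3.507=2.839; a1+a2=1.725 < 2.839 ≤ a1+…+a3=3.507 → R3 fires; D=10 E=5 G=3 M=7
Draw 6: a1=1.152, a2=0.573, a3=1.485, a0=3.210; τ=−ln(0.6146)/3.210=0.152 → t=2.093 > T=2.0: stop.
At T=2.0: D=10 E=5 G=3 M=7; the largest is D.

Dominant species at T: D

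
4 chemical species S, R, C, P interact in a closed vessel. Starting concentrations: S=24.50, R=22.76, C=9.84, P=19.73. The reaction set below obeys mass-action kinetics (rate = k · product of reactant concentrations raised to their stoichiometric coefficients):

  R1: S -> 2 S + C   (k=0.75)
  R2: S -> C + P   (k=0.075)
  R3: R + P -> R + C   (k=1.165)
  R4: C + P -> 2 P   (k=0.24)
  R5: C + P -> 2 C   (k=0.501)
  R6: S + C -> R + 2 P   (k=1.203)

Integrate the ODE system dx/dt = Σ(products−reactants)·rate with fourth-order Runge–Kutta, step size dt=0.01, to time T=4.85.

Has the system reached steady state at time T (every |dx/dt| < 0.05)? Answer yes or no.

Steady state at T: yes

RK4 with dt=0.01: 485 steps to T=4.85. Trajectory (selected grid times):
t=0.00: S=24.50 R=22.76 C=9.84 P=19.73
t=0.54: S=0.00 R=47.92 C=55.60 P=0.00
t=1.08: S=0.00 R=47.92 C=55.60 P=0.00
t=1.62: S=0.00 R=47.92 C=55.60 P=0.00
t=2.16: S=0.00 R=47.92 C=55.60 P=0.00
t=2.69: S=0.00 R=47.92 C=55.60 P=0.00
t=3.23: S=0.00 R=47.92 C=55.60 P=0.00
t=3.77: S=0.00 R=47.92 C=55.60 P=0.00
t=4.31: S=0.00 R=47.92 C=55.60 P=0.00
t=4.85: S=0.00 R=47.92 C=55.60 P=0.00
Rates at T: R1=0.0000, R2=0.0000, R3=0.0000, R4=0.0000, R5=0.0000, R6=0.0000
dx/dt at T (Σ net stoichiometry × rate): S=-0.0000, R=+0.0000, C=+0.0000, P=-0.0000
Largest |dx/dt| is |+0.0000| (C) < 0.05 → steady.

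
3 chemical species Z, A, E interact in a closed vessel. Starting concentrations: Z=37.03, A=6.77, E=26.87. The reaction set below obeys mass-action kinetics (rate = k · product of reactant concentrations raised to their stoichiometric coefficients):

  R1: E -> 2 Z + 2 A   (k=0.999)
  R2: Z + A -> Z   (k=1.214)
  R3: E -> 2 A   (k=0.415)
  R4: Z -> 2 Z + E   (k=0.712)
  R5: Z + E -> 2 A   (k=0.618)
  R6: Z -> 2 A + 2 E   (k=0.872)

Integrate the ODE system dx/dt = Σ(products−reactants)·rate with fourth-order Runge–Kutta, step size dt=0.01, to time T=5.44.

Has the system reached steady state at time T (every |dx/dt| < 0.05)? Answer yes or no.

Steady state at T: yes

RK4 with dt=0.01: 544 steps to T=5.44. Trajectory (selected grid times):
t=0.00: Z=37.03 A=6.77 E=26.87
t=0.60: Z=6.45 A=6.06 E=3.20
t=1.21: Z=4.02 A=5.75 E=2.68
t=1.81: Z=3.32 A=5.66 E=2.43
t=2.42: Z=3.06 A=5.58 E=2.31
t=3.02: Z=2.97 A=5.53 E=2.26
t=3.63: Z=2.92 A=5.50 E=2.24
t=4.23: Z=2.91 A=5.49 E=2.23
t=4.84: Z=2.90 A=5.49 E=2.22
t=5.44: Z=2.90 A=5.48 E=2.22
Rates at T: R1=2.2190, R2=19.2931, R3=0.9218, R4=2.0631, R5=3.9777, R6=2.5267
dx/dt at T (Σ net stoichiometry × rate): Z=-0.0032, A=-0.0026, E=-0.0019
Largest |dx/dt| is |-0.0032| (Z) < 0.05 → steady.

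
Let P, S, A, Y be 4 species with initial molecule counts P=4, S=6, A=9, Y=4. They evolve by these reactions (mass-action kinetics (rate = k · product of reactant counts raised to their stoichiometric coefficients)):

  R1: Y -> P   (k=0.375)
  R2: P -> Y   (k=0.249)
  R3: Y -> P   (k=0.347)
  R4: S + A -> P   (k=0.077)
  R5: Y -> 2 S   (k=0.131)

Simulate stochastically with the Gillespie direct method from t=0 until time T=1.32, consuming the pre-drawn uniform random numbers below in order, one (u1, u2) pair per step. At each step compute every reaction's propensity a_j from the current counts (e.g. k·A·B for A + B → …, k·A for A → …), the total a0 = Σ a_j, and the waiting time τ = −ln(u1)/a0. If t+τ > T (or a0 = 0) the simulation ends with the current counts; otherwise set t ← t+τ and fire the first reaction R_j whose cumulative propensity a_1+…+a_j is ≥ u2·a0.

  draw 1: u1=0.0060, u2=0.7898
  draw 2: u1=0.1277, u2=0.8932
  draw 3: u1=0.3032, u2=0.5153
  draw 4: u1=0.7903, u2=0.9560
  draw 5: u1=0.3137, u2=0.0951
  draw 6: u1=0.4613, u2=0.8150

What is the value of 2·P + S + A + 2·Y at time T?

Check how each reaction changes W = 2·P + S + A + 2·Y (weight of products minus weight of reactants):
R1: Y -> P: (2·1) − (2·1) = 2 − 2 = 0
R2: P -> Y: (2·1) − (2·1) = 2 − 2 = 0
R3: Y -> P: (2·1) − (2·1) = 2 − 2 = 0
R4: S + A -> P: (2·1) − (1·1 + 1·1) = 2 − 2 = 0
R5: Y -> 2 S: (1·2) − (2·1) = 2 − 2 = 0
Every reaction leaves W unchanged, so W is conserved and no simulation is needed: W(T) = W(0) = 2·4 + 6 + 9 + 2·4 = 31

Value at T = 31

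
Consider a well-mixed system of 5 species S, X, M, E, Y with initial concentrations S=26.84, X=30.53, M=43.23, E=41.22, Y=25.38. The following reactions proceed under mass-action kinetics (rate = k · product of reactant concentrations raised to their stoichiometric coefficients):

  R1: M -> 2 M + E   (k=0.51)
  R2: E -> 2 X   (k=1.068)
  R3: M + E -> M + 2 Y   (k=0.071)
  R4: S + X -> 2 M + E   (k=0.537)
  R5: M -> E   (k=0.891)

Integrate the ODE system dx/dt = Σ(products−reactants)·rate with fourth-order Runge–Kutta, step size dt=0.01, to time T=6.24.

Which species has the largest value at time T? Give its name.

Dominant species at T: Y

RK4 with dt=0.01: 624 steps to T=6.24. Trajectory (selected grid times):
t=0.00: S=26.84 X=30.53 M=43.23 E=41.22 Y=25.38
t=0.69: S=0.00 X=44.65 M=75.77 E=17.31 Y=241.39
t=1.39: S=0.00 X=69.20 M=58.03 E=15.90 Y=350.11
t=2.08: S=0.00 X=92.02 M=44.62 E=15.06 Y=427.63
t=2.77: S=0.00 X=113.54 M=34.30 E=14.12 Y=483.84
t=3.47: S=0.00 X=133.89 M=26.27 E=13.08 Y=524.64
t=4.16: S=0.00 X=152.35 M=20.20 E=11.97 Y=553.05
t=4.85: S=0.00 X=169.14 M=15.53 E=10.81 Y=572.93
t=5.55: S=0.00 X=184.41 M=11.89 E=9.61 Y=586.80
t=6.24: S=0.00 X=197.71 M=9.14 E=8.44 Y=596.07
At T=6.24: S=0.00 X=197.71 M=9.14 E=8.44 Y=596.07; the largest is Y.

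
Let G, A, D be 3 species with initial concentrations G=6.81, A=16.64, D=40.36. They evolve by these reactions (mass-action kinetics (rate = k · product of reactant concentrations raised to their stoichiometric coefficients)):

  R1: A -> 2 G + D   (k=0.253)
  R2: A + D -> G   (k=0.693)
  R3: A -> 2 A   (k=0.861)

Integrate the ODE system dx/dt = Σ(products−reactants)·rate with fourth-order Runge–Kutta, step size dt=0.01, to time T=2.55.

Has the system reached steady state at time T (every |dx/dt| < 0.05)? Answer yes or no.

RK4 with dt=0.01: 255 steps to T=2.55. Trajectory (selected grid times):
t=0.00: G=6.81 A=16.64 D=40.36
t=0.28: G=24.21 A=0.12 D=23.56
t=0.57: G=24.33 A=0.00 D=23.44
t=0.85: G=24.33 A=0.00 D=23.44
t=1.13: G=24.33 A=0.00 D=23.44
t=1.42: G=24.33 A=0.00 D=23.44
t=1.70: G=24.33 A=0.00 D=23.44
t=1.98: G=24.33 A=0.00 D=23.44
t=2.27: G=24.33 A=0.00 D=23.44
t=2.55: G=24.33 A=0.00 D=23.44
Rates at T: R1=0.0000, R2=0.0000, R3=0.0000
dx/dt at T (Σ net stoichiometry × rate): G=+0.0000, A=-0.0000, D=-0.0000
Largest |dx/dt| is |+0.0000| (G) < 0.05 → steady.

Steady state at T: yes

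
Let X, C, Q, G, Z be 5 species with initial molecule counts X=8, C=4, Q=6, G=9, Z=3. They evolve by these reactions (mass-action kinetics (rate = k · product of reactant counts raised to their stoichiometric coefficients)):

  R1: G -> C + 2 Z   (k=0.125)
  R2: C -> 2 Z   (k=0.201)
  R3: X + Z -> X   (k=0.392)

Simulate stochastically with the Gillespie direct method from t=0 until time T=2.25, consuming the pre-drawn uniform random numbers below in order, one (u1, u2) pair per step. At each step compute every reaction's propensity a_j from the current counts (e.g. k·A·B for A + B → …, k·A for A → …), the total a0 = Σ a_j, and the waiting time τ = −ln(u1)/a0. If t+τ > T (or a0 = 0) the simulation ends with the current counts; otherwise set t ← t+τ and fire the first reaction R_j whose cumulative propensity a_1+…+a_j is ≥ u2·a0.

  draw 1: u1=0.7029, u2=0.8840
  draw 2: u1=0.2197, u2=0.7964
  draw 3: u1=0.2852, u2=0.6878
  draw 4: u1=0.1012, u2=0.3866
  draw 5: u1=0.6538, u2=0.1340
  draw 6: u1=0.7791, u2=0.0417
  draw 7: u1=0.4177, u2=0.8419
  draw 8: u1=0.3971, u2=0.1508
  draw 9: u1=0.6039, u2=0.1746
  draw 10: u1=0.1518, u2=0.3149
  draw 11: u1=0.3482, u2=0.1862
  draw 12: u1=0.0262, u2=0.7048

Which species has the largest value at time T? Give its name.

t=0.000: X=8 C=4 Q=6 G=9 Z=3
Draw 1: a1=1.125, a2=0.804, a3=9.408, a0=11.337; τ=−ln(0.7029)/11.337=0.031 → t=0.031; u2·a0=0.8840·11.337=10.022; a1+a2=1.929 < 10.022 ≤ a1+…+a3=11.337 → R3 fires; X=8 C=4 Q=6 G=9 Z=2
Draw 2: a1=1.125, a2=0.804, a3=6.272, a0=8.201; τ=−ln(0.2197)/8.201=0.185 → t=0.216; u2·a0=0.7964·8.201=6.531; a1+a2=1.929 < 6.531 ≤ a1+…+a3=8.201 → R3 fires; X=8 C=4 Q=6 G=9 Z=1
Draw 3: a1=1.125, a2=0.804, a3=3.136, a0=5.065; τ=−ln(0.2852)/5.065=0.248 → t=0.464; u2·a0=0.6878·5.065=3.484; a1+a2=1.929 < 3.484 ≤ a1+…+a3=5.065 → R3 fires; X=8 C=4 Q=6 G=9 Z=0
Draw 4: a1=1.125, a2=0.804, a3=0.000, a0=1.929; τ=−ln(0.1012)/1.929=1.187 → t=1.651; u2·a0=0.3866·1.929=0.746 ≤ a1=1.125 → R1 fires; X=8 C=5 Q=6 G=8 Z=2
Draw 5: a1=1.000, a2=1.005, a3=6.272, a0=8.277; τ=−ln(0.6538)/8.277=0.051 → t=1.702; u2·a0=0.1340·8.277=1.109; a1=1.000 < 1.109 ≤ a1+a2=2.005 → R2 fires; X=8 C=4 Q=6 G=8 Z=4
Draw 6: a1=1.000, a2=0.804, a3=12.544, a0=14.348; τ=−ln(0.7791)/14.348=0.017 → t=1.720; u2·a0=0.0417·14.348=0.598 ≤ a1=1.000 → R1 fires; X=8 C=5 Q=6 G=7 Z=6
Draw 7: a1=0.875, a2=1.005, a3=18.816, a0=20.696; τ=−ln(0.4177)/20.696=0.042 → t=1.762; u2·a0=0.8419·20.696=17.424; a1+a2=1.880 < 17.424 ≤ a1+…+a3=20.696 → R3 fires; X=8 C=5 Q=6 G=7 Z=5
Draw 8: a1=0.875, a2=1.005, a3=15.680, a0=17.560; τ=−ln(0.3971)/17.560=0.053 → t=1.815; u2·a0=0.1508·17.560=2.648; a1+a2=1.880 < 2.648 ≤ a1+…+a3=17.560 → R3 fires; X=8 C=5 Q=6 G=7 Z=4
Draw 9: a1=0.875, a2=1.005, a3=12.544, a0=14.424; τ=−ln(0.6039)/14.424=0.035 → t=1.850; u2·a0=0.1746·14.424=2.518; a1+a2=1.880 < 2.518 ≤ a1+…+a3=14.424 → R3 fires; X=8 C=5 Q=6 G=7 Z=3
Draw 10: a1=0.875, a2=1.005, a3=9.408, a0=11.288; τ=−ln(0.1518)/11.288=0.167 → t=2.017; u2·a0=0.3149·11.288=3.555; a1+a2=1.880 < 3.555 ≤ a1+…+a3=11.288 → R3 fires; X=8 C=5 Q=6 G=7 Z=2
Draw 11: a1=0.875, a2=1.005, a3=6.272, a0=8.152; τ=−ln(0.3482)/8.152=0.129 → t=2.146; u2·a0=0.1862·8.152=1.518; a1=0.875 < 1.518 ≤ a1+a2=1.880 → R2 fires; X=8 C=4 Q=6 G=7 Z=4
Draw 12: a1=0.875, a2=0.804, a3=12.544, a0=14.223; τ=−ln(0.0262)/14.223=0.256 → t=2.402 > T=2.25: stop.
At T=2.25: X=8 C=4 Q=6 G=7 Z=4; the largest is X.

Dominant species at T: X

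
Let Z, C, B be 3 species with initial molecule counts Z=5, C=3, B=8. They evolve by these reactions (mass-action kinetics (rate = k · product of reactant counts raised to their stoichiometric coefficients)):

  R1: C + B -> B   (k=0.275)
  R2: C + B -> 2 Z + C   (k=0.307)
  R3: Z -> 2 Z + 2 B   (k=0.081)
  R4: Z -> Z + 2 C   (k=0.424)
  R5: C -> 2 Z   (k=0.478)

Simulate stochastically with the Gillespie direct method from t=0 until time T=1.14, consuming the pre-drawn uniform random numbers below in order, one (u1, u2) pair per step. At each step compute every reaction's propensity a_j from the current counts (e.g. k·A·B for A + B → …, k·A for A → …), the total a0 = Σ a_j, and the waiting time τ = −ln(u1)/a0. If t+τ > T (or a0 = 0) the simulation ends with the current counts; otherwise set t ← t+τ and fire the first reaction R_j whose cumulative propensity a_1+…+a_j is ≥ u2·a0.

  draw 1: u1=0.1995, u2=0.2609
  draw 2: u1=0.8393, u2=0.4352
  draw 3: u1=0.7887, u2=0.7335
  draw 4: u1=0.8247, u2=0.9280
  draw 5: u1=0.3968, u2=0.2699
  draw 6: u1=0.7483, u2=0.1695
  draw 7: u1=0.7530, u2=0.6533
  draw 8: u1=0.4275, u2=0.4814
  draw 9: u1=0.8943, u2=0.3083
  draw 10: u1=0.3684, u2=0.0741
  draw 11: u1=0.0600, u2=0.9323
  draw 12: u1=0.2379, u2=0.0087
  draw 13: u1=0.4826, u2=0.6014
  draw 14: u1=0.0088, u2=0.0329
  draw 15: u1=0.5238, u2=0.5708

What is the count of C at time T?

C at T = 1

t=0.000: Z=5 C=3 B=8
Draw 1: a1=6.600, a2=7.368, a3=0.405, a4=2.120, a5=1.434, a0=17.927; τ=−ln(0.1995)/17.927=0.090 → t=0.090; u2·a0=0.2609·17.927=4.677 ≤ a1=6.600 → R1 fires; Z=5 C=2 B=8
Draw 2: a1=4.400, a2=4.912, a3=0.405, a4=2.120, a5=0.956, a0=12.793; τ=−ln(0.8393)/12.793=0.014 → t=0.104; u2·a0=0.4352·12.793=5.568; a1=4.400 < 5.568 ≤ a1+a2=9.312 → R2 fires; Z=7 C=2 B=7
Draw 3: a1=3.850, a2=4.298, a3=0.567, a4=2.968, a5=0.956, a0=12.639; τ=−ln(0.7887)/12.639=0.019 → t=0.122; u2·a0=0.7335·12.639=9.271; a1+…+a3=8.715 < 9.271 ≤ a1+…+a4=11.683 → R4 fires; Z=7 C=4 B=7
Draw 4: a1=7.700, a2=8.596, a3=0.567, a4=2.968, a5=1.912, a0=21.743; τ=−ln(0.8247)/21.743=0.009 → t=0.131; u2·a0=0.9280·21.743=20.178; a1+…+a4=19.831 < 20.178 ≤ a1+…+a5=21.743 → R5 fires; Z=9 C=3 B=7
Draw 5: a1=5.775, a2=6.447, a3=0.729, a4=3.816, a5=1.434, a0=18.201; τ=−ln(0.3968)/18.201=0.051 → t=0.182; u2·a0=0.2699·18.201=4.912 ≤ a1=5.775 → R1 fires; Z=9 C=2 B=7
Draw 6: a1=3.850, a2=4.298, a3=0.729, a4=3.816, a5=0.956, a0=13.649; τ=−ln(0.7483)/13.649=0.021 → t=0.203; u2·a0=0.1695·13.649=2.314 ≤ a1=3.850 → R1 fires; Z=9 C=1 B=7
Draw 7: a1=1.925, a2=2.149, a3=0.729, a4=3.816, a5=0.478, a0=9.097; τ=−ln(0.7530)/9.097=0.031 → t=0.234; u2·a0=0.6533·9.097=5.943; a1+…+a3=4.803 < 5.943 ≤ a1+…+a4=8.619 → R4 fires; Z=9 C=3 B=7
Draw 8: a1=5.775, a2=6.447, a3=0.729, a4=3.816, a5=1.434, a0=18.201; τ=−ln(0.4275)/18.201=0.047 → t=0.281; u2·a0=0.4814·18.201=8.762; a1=5.775 < 8.762 ≤ a1+a2=12.222 → R2 fires; Z=11 C=3 B=6
Draw 9: a1=4.950, a2=5.526, a3=0.891, a4=4.664, a5=1.434, a0=17.465; τ=−ln(0.8943)/17.465=0.006 → t=0.288; u2·a0=0.3083·17.465=5.384; a1=4.950 < 5.384 ≤ a1+a2=10.476 → R2 fires; Z=13 C=3 B=5
Draw 10: a1=4.125, a2=4.605, a3=1.053, a4=5.512, a5=1.434, a0=16.729; τ=−ln(0.3684)/16.729=0.060 → t=0.347; u2·a0=0.0741·16.729=1.240 ≤ a1=4.125 → R1 fires; Z=13 C=2 B=5
Draw 11: a1=2.750, a2=3.070, a3=1.053, a4=5.512, a5=0.956, a0=13.341; τ=−ln(0.0600)/13.341=0.211 → t=0.558; u2·a0=0.9323·13.341=12.438; a1+…+a4=12.385 < 12.438 ≤ a1+…+a5=13.341 → R5 fires; Z=15 C=1 B=5
Draw 12: a1=1.375, a2=1.535, a3=1.215, a4=6.360, a5=0.478, a0=10.963; τ=−ln(0.2379)/10.963=0.131 → t=0.689; u2·a0=0.0087·10.963=0.095 ≤ a1=1.375 → R1 fires; Z=15 C=0 B=5
Draw 13: a1=0.000, a2=0.000, a3=1.215, a4=6.360, a5=0.000, a0=7.575; τ=−ln(0.4826)/7.575=0.096 → t=0.785; u2·a0=0.6014·7.575=4.556; a1+…+a3=1.215 < 4.556 ≤ a1+…+a4=7.575 → R4 fires; Z=15 C=2 B=5
Draw 14: a1=2.750, a2=3.070, a3=1.215, a4=6.360, a5=0.956, a0=14.351; τ=−ln(0.0088)/14.351=0.330 → t=1.115; u2·a0=0.0329·14.351=0.472 ≤ a1=2.750 → R1 fires; Z=15 C=1 B=5
Draw 15: a1=1.375, a2=1.535, a3=1.215, a4=6.360, a5=0.478, a0=10.963; τ=−ln(0.5238)/10.963=0.059 → t=1.174 > T=1.14: stop.
Read off C at T=1.14: 1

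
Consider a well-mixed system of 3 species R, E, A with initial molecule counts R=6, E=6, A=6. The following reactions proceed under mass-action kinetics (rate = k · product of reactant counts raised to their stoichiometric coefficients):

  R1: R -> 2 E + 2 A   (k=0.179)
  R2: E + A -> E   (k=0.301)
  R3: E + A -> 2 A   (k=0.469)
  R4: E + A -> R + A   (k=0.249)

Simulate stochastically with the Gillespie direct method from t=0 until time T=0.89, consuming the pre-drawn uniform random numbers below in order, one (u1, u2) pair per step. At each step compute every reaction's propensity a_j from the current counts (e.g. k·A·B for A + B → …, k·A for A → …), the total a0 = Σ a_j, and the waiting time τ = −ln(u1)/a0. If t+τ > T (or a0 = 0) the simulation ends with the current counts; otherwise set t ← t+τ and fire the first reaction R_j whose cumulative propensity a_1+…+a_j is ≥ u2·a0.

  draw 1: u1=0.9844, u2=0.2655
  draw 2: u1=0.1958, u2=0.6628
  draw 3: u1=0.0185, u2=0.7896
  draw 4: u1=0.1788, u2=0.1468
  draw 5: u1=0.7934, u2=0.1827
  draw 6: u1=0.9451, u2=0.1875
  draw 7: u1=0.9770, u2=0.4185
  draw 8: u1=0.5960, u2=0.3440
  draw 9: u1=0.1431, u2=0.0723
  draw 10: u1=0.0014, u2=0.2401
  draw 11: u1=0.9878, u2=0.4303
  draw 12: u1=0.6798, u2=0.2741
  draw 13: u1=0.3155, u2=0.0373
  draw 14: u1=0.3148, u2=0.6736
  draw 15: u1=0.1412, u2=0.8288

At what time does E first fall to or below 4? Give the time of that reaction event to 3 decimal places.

t=0.000: R=6 E=6 A=6
Draw 1: a1=1.074, a2=10.836, a3=16.884, a4=8.964, a0=37.758; τ=−ln(0.9844)/37.758=0.000 → t=0.000; u2·a0=0.2655·37.758=10.025; a1=1.074 < 10.025 ≤ a1+a2=11.910 → R2 fires; R=6 E=6 A=5
Draw 2: a1=1.074, a2=9.030, a3=14.070, a4=7.470, a0=31.644; τ=−ln(0.1958)/31.644=0.052 → t=0.052; u2·a0=0.6628·31.644=20.974; a1+a2=10.104 < 20.974 ≤ a1+…+a3=24.174 → R3 fires; R=6 E=5 A=6
Draw 3: a1=1.074, a2=9.030, a3=14.070, a4=7.470, a0=31.644; τ=−ln(0.0185)/31.644=0.126 → t=0.178; u2·a0=0.7896·31.644=24.986; a1+…+a3=24.174 < 24.986 ≤ a1+…+a4=31.644 → R4 fires; R=7 E=4 A=6
Draw 4: a1=1.253, a2=7.224, a3=11.256, a4=5.976, a0=25.709; τ=−ln(0.1788)/25.709=0.067 → t=0.245; u2·a0=0.1468·25.709=3.774; a1=1.253 < 3.774 ≤ a1+a2=8.477 → R2 fires; R=7 E=4 A=5
Draw 5: a1=1.253, a2=6.020, a3=9.380, a4=4.980, a0=21.633; τ=−ln(0.7934)/21.633=0.011 → t=0.256; u2·a0=0.1827·21.633=3.952; a1=1.253 < 3.952 ≤ a1+a2=7.273 → R2 fires; R=7 E=4 A=4
Draw 6: a1=1.253, a2=4.816, a3=7.504, a4=3.984, a0=17.557; τ=−ln(0.9451)/17.557=0.003 → t=0.259; u2·a0=0.1875·17.557=3.292; a1=1.253 < 3.292 ≤ a1+a2=6.069 → R2 fires; R=7 E=4 A=3
Draw 7: a1=1.253, a2=3.612, a3=5.628, a4=2.988, a0=13.481; τ=−ln(0.9770)/13.481=0.002 → t=0.261; u2·a0=0.4185·13.481=5.642; a1+a2=4.865 < 5.642 ≤ a1+…+a3=10.493 → R3 fires; R=7 E=3 A=4
Draw 8: a1=1.253, a2=3.612, a3=5.628, a4=2.988, a0=13.481; τ=−ln(0.5960)/13.481=0.038 → t=0.299; u2·a0=0.3440·13.481=4.637; a1=1.253 < 4.637 ≤ a1+a2=4.865 → R2 fires; R=7 E=3 A=3
Draw 9: a1=1.253, a2=2.709, a3=4.221, a4=2.241, a0=10.424; τ=−ln(0.1431)/10.424=0.187 → t=0.486; u2·a0=0.0723·10.424=0.754 ≤ a1=1.253 → R1 fires; R=6 E=5 A=5
Draw 10: a1=1.074, a2=7.525, a3=11.725, a4=6.225, a0=26.549; τ=−ln(0.0014)/26.549=0.248 → t=0.733; u2·a0=0.2401·26.549=6.374; a1=1.074 < 6.374 ≤ a1+a2=8.599 → R2 fires; R=6 E=5 A=4
Draw 11: a1=1.074, a2=6.020, a3=9.380, a4=4.980, a0=21.454; τ=−ln(0.9878)/21.454=0.001 → t=0.734; u2·a0=0.4303·21.454=9.232; a1+a2=7.094 < 9.232 ≤ a1+…+a3=16.474 → R3 fires; R=6 E=4 A=5
Draw 12: a1=1.074, a2=6.020, a3=9.380, a4=4.980, a0=21.454; τ=−ln(0.6798)/21.454=0.018 → t=0.752; u2·a0=0.2741·21.454=5.881; a1=1.074 < 5.881 ≤ a1+a2=7.094 → R2 fires; R=6 E=4 A=4
Draw 13: a1=1.074, a2=4.816, a3=7.504, a4=3.984, a0=17.378; τ=−ln(0.3155)/17.378=0.066 → t=0.818; u2·a0=0.0373·17.378=0.648 ≤ a1=1.074 → R1 fires; R=5 E=6 A=6
Draw 14: a1=0.895, a2=10.836, a3=16.884, a4=8.964, a0=37.579; τ=−ln(0.3148)/37.579=0.031 → t=0.849; u2·a0=0.6736·37.579=25.313; a1+a2=11.731 < 25.313 ≤ a1+…+a3=28.615 → R3 fires; R=5 E=5 A=7
Draw 15: a1=0.895, a2=10.535, a3=16.415, a4=8.715, a0=36.560; τ=−ln(0.1412)/36.560=0.054 → t=0.902 > T=0.89: stop.
E first becomes ≤ 4 when it reaches 4 at the event at t=0.178.

Threshold first reached at t = 0.178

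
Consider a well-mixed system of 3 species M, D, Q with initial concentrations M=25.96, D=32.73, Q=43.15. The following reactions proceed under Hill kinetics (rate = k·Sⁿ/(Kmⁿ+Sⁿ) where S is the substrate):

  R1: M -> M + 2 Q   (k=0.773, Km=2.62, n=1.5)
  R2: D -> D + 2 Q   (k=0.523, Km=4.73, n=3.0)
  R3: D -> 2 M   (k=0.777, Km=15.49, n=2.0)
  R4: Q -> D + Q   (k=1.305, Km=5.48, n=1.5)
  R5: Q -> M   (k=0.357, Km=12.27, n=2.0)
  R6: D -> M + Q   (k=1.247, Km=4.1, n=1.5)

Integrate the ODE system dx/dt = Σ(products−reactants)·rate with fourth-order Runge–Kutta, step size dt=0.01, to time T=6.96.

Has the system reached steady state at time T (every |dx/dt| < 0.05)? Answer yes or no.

Steady state at T: no

RK4 with dt=0.01: 696 steps to T=6.96. Trajectory (selected grid times):
t=0.00: M=25.96 D=32.73 Q=43.15
t=0.77: M=28.11 D=32.29 Q=45.77
t=1.55: M=30.28 D=31.84 Q=48.43
t=2.32: M=32.42 D=31.41 Q=51.05
t=3.09: M=34.56 D=30.99 Q=53.68
t=3.87: M=36.72 D=30.56 Q=56.33
t=4.64: M=38.85 D=30.15 Q=58.96
t=5.41: M=40.97 D=29.74 Q=61.58
t=6.19: M=43.11 D=29.34 Q=64.24
t=6.96: M=45.23 D=28.94 Q=66.86
Rates at T: R1=0.7624, R2=0.5207, R3=0.6040, R4=1.2751, R5=0.3454, R6=1.1839
dx/dt at T (Σ net stoichiometry × rate): M=+2.7371, D=-0.5127, Q=+3.4047
Largest |dx/dt| is |+3.4047| (Q) ≥ 0.05 → not steady.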